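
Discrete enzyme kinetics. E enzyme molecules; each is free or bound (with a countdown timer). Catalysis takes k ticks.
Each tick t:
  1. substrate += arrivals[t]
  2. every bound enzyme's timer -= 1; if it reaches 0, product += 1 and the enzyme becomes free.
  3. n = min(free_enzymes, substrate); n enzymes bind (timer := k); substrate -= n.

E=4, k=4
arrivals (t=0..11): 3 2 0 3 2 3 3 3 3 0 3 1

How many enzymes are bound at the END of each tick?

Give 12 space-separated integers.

t=0: arr=3 -> substrate=0 bound=3 product=0
t=1: arr=2 -> substrate=1 bound=4 product=0
t=2: arr=0 -> substrate=1 bound=4 product=0
t=3: arr=3 -> substrate=4 bound=4 product=0
t=4: arr=2 -> substrate=3 bound=4 product=3
t=5: arr=3 -> substrate=5 bound=4 product=4
t=6: arr=3 -> substrate=8 bound=4 product=4
t=7: arr=3 -> substrate=11 bound=4 product=4
t=8: arr=3 -> substrate=11 bound=4 product=7
t=9: arr=0 -> substrate=10 bound=4 product=8
t=10: arr=3 -> substrate=13 bound=4 product=8
t=11: arr=1 -> substrate=14 bound=4 product=8

Answer: 3 4 4 4 4 4 4 4 4 4 4 4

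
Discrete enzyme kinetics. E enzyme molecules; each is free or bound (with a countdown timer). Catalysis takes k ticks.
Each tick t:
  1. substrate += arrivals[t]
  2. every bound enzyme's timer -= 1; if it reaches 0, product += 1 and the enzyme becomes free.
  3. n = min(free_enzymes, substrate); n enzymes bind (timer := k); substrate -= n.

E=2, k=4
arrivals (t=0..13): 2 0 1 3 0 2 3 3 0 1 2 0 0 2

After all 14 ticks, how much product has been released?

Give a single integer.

t=0: arr=2 -> substrate=0 bound=2 product=0
t=1: arr=0 -> substrate=0 bound=2 product=0
t=2: arr=1 -> substrate=1 bound=2 product=0
t=3: arr=3 -> substrate=4 bound=2 product=0
t=4: arr=0 -> substrate=2 bound=2 product=2
t=5: arr=2 -> substrate=4 bound=2 product=2
t=6: arr=3 -> substrate=7 bound=2 product=2
t=7: arr=3 -> substrate=10 bound=2 product=2
t=8: arr=0 -> substrate=8 bound=2 product=4
t=9: arr=1 -> substrate=9 bound=2 product=4
t=10: arr=2 -> substrate=11 bound=2 product=4
t=11: arr=0 -> substrate=11 bound=2 product=4
t=12: arr=0 -> substrate=9 bound=2 product=6
t=13: arr=2 -> substrate=11 bound=2 product=6

Answer: 6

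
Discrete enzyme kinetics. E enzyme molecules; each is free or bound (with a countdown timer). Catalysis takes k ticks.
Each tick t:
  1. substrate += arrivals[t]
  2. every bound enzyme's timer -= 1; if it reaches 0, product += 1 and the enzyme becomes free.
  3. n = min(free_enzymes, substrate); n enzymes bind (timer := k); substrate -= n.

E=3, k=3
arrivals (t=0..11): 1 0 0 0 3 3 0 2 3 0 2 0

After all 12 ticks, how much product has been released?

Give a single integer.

t=0: arr=1 -> substrate=0 bound=1 product=0
t=1: arr=0 -> substrate=0 bound=1 product=0
t=2: arr=0 -> substrate=0 bound=1 product=0
t=3: arr=0 -> substrate=0 bound=0 product=1
t=4: arr=3 -> substrate=0 bound=3 product=1
t=5: arr=3 -> substrate=3 bound=3 product=1
t=6: arr=0 -> substrate=3 bound=3 product=1
t=7: arr=2 -> substrate=2 bound=3 product=4
t=8: arr=3 -> substrate=5 bound=3 product=4
t=9: arr=0 -> substrate=5 bound=3 product=4
t=10: arr=2 -> substrate=4 bound=3 product=7
t=11: arr=0 -> substrate=4 bound=3 product=7

Answer: 7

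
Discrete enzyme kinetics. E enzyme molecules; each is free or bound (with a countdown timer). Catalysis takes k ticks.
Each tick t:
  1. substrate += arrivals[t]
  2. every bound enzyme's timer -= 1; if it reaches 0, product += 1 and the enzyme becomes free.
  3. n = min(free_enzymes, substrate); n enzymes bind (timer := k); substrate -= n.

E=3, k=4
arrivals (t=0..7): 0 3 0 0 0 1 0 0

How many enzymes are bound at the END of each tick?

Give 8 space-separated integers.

Answer: 0 3 3 3 3 1 1 1

Derivation:
t=0: arr=0 -> substrate=0 bound=0 product=0
t=1: arr=3 -> substrate=0 bound=3 product=0
t=2: arr=0 -> substrate=0 bound=3 product=0
t=3: arr=0 -> substrate=0 bound=3 product=0
t=4: arr=0 -> substrate=0 bound=3 product=0
t=5: arr=1 -> substrate=0 bound=1 product=3
t=6: arr=0 -> substrate=0 bound=1 product=3
t=7: arr=0 -> substrate=0 bound=1 product=3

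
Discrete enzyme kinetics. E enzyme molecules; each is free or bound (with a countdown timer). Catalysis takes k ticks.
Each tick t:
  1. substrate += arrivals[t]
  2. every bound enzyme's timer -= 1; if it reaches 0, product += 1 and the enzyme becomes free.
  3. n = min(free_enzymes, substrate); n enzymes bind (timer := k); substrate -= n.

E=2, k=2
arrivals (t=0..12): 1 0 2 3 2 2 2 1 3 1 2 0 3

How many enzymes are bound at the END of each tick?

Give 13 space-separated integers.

Answer: 1 1 2 2 2 2 2 2 2 2 2 2 2

Derivation:
t=0: arr=1 -> substrate=0 bound=1 product=0
t=1: arr=0 -> substrate=0 bound=1 product=0
t=2: arr=2 -> substrate=0 bound=2 product=1
t=3: arr=3 -> substrate=3 bound=2 product=1
t=4: arr=2 -> substrate=3 bound=2 product=3
t=5: arr=2 -> substrate=5 bound=2 product=3
t=6: arr=2 -> substrate=5 bound=2 product=5
t=7: arr=1 -> substrate=6 bound=2 product=5
t=8: arr=3 -> substrate=7 bound=2 product=7
t=9: arr=1 -> substrate=8 bound=2 product=7
t=10: arr=2 -> substrate=8 bound=2 product=9
t=11: arr=0 -> substrate=8 bound=2 product=9
t=12: arr=3 -> substrate=9 bound=2 product=11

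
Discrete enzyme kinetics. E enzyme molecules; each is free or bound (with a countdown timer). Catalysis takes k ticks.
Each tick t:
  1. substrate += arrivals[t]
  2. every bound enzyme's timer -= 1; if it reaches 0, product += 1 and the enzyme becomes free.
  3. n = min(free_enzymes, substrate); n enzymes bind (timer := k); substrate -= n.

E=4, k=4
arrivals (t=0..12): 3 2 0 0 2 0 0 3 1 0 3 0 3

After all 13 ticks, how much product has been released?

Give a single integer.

t=0: arr=3 -> substrate=0 bound=3 product=0
t=1: arr=2 -> substrate=1 bound=4 product=0
t=2: arr=0 -> substrate=1 bound=4 product=0
t=3: arr=0 -> substrate=1 bound=4 product=0
t=4: arr=2 -> substrate=0 bound=4 product=3
t=5: arr=0 -> substrate=0 bound=3 product=4
t=6: arr=0 -> substrate=0 bound=3 product=4
t=7: arr=3 -> substrate=2 bound=4 product=4
t=8: arr=1 -> substrate=0 bound=4 product=7
t=9: arr=0 -> substrate=0 bound=4 product=7
t=10: arr=3 -> substrate=3 bound=4 product=7
t=11: arr=0 -> substrate=2 bound=4 product=8
t=12: arr=3 -> substrate=2 bound=4 product=11

Answer: 11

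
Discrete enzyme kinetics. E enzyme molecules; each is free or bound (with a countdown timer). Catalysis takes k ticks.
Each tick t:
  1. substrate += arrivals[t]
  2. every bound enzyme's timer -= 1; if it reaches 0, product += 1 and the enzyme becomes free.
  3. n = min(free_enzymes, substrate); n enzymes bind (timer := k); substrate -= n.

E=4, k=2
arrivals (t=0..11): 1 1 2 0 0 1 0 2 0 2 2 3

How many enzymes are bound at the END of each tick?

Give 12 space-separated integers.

Answer: 1 2 3 2 0 1 1 2 2 2 4 4

Derivation:
t=0: arr=1 -> substrate=0 bound=1 product=0
t=1: arr=1 -> substrate=0 bound=2 product=0
t=2: arr=2 -> substrate=0 bound=3 product=1
t=3: arr=0 -> substrate=0 bound=2 product=2
t=4: arr=0 -> substrate=0 bound=0 product=4
t=5: arr=1 -> substrate=0 bound=1 product=4
t=6: arr=0 -> substrate=0 bound=1 product=4
t=7: arr=2 -> substrate=0 bound=2 product=5
t=8: arr=0 -> substrate=0 bound=2 product=5
t=9: arr=2 -> substrate=0 bound=2 product=7
t=10: arr=2 -> substrate=0 bound=4 product=7
t=11: arr=3 -> substrate=1 bound=4 product=9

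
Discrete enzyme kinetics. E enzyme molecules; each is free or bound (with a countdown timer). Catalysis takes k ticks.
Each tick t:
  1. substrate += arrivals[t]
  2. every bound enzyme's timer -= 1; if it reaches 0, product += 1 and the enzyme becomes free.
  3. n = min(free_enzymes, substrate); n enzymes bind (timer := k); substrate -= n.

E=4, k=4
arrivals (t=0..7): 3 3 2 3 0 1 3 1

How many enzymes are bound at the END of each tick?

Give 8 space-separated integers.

t=0: arr=3 -> substrate=0 bound=3 product=0
t=1: arr=3 -> substrate=2 bound=4 product=0
t=2: arr=2 -> substrate=4 bound=4 product=0
t=3: arr=3 -> substrate=7 bound=4 product=0
t=4: arr=0 -> substrate=4 bound=4 product=3
t=5: arr=1 -> substrate=4 bound=4 product=4
t=6: arr=3 -> substrate=7 bound=4 product=4
t=7: arr=1 -> substrate=8 bound=4 product=4

Answer: 3 4 4 4 4 4 4 4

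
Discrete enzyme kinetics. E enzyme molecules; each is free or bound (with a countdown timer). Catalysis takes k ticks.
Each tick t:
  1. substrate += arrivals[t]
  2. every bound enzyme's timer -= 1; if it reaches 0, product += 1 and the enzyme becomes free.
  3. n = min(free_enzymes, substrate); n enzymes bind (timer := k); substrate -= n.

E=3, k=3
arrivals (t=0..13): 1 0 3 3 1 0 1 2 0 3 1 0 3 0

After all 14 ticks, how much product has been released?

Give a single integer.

Answer: 10

Derivation:
t=0: arr=1 -> substrate=0 bound=1 product=0
t=1: arr=0 -> substrate=0 bound=1 product=0
t=2: arr=3 -> substrate=1 bound=3 product=0
t=3: arr=3 -> substrate=3 bound=3 product=1
t=4: arr=1 -> substrate=4 bound=3 product=1
t=5: arr=0 -> substrate=2 bound=3 product=3
t=6: arr=1 -> substrate=2 bound=3 product=4
t=7: arr=2 -> substrate=4 bound=3 product=4
t=8: arr=0 -> substrate=2 bound=3 product=6
t=9: arr=3 -> substrate=4 bound=3 product=7
t=10: arr=1 -> substrate=5 bound=3 product=7
t=11: arr=0 -> substrate=3 bound=3 product=9
t=12: arr=3 -> substrate=5 bound=3 product=10
t=13: arr=0 -> substrate=5 bound=3 product=10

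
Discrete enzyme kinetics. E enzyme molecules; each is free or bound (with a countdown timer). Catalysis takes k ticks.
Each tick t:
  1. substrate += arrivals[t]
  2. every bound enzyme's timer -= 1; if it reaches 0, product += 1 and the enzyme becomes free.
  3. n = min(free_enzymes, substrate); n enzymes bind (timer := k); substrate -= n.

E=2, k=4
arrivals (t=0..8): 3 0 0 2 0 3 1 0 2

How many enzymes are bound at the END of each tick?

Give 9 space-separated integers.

Answer: 2 2 2 2 2 2 2 2 2

Derivation:
t=0: arr=3 -> substrate=1 bound=2 product=0
t=1: arr=0 -> substrate=1 bound=2 product=0
t=2: arr=0 -> substrate=1 bound=2 product=0
t=3: arr=2 -> substrate=3 bound=2 product=0
t=4: arr=0 -> substrate=1 bound=2 product=2
t=5: arr=3 -> substrate=4 bound=2 product=2
t=6: arr=1 -> substrate=5 bound=2 product=2
t=7: arr=0 -> substrate=5 bound=2 product=2
t=8: arr=2 -> substrate=5 bound=2 product=4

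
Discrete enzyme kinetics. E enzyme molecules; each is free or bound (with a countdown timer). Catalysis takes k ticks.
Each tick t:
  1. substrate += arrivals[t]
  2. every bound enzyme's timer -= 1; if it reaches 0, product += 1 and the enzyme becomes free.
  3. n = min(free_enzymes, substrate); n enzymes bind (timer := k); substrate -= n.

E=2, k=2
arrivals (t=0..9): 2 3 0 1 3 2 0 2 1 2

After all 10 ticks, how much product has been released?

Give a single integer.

Answer: 8

Derivation:
t=0: arr=2 -> substrate=0 bound=2 product=0
t=1: arr=3 -> substrate=3 bound=2 product=0
t=2: arr=0 -> substrate=1 bound=2 product=2
t=3: arr=1 -> substrate=2 bound=2 product=2
t=4: arr=3 -> substrate=3 bound=2 product=4
t=5: arr=2 -> substrate=5 bound=2 product=4
t=6: arr=0 -> substrate=3 bound=2 product=6
t=7: arr=2 -> substrate=5 bound=2 product=6
t=8: arr=1 -> substrate=4 bound=2 product=8
t=9: arr=2 -> substrate=6 bound=2 product=8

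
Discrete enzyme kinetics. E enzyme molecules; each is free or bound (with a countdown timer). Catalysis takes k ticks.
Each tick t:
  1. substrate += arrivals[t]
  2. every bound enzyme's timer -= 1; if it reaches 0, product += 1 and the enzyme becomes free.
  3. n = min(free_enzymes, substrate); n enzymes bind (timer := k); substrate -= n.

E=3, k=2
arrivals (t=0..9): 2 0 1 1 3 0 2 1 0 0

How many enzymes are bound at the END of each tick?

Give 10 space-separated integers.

t=0: arr=2 -> substrate=0 bound=2 product=0
t=1: arr=0 -> substrate=0 bound=2 product=0
t=2: arr=1 -> substrate=0 bound=1 product=2
t=3: arr=1 -> substrate=0 bound=2 product=2
t=4: arr=3 -> substrate=1 bound=3 product=3
t=5: arr=0 -> substrate=0 bound=3 product=4
t=6: arr=2 -> substrate=0 bound=3 product=6
t=7: arr=1 -> substrate=0 bound=3 product=7
t=8: arr=0 -> substrate=0 bound=1 product=9
t=9: arr=0 -> substrate=0 bound=0 product=10

Answer: 2 2 1 2 3 3 3 3 1 0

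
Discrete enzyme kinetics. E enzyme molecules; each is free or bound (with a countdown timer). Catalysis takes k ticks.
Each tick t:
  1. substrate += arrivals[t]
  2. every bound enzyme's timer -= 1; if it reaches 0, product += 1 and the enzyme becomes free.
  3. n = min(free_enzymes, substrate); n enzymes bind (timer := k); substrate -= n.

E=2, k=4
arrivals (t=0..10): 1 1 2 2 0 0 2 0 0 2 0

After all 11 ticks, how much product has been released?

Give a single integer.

t=0: arr=1 -> substrate=0 bound=1 product=0
t=1: arr=1 -> substrate=0 bound=2 product=0
t=2: arr=2 -> substrate=2 bound=2 product=0
t=3: arr=2 -> substrate=4 bound=2 product=0
t=4: arr=0 -> substrate=3 bound=2 product=1
t=5: arr=0 -> substrate=2 bound=2 product=2
t=6: arr=2 -> substrate=4 bound=2 product=2
t=7: arr=0 -> substrate=4 bound=2 product=2
t=8: arr=0 -> substrate=3 bound=2 product=3
t=9: arr=2 -> substrate=4 bound=2 product=4
t=10: arr=0 -> substrate=4 bound=2 product=4

Answer: 4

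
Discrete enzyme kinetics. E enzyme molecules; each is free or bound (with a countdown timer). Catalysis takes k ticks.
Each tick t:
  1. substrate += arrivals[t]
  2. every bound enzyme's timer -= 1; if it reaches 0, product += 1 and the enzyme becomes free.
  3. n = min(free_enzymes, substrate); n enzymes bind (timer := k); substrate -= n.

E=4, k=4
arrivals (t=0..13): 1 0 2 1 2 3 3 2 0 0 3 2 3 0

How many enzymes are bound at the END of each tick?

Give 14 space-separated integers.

Answer: 1 1 3 4 4 4 4 4 4 4 4 4 4 4

Derivation:
t=0: arr=1 -> substrate=0 bound=1 product=0
t=1: arr=0 -> substrate=0 bound=1 product=0
t=2: arr=2 -> substrate=0 bound=3 product=0
t=3: arr=1 -> substrate=0 bound=4 product=0
t=4: arr=2 -> substrate=1 bound=4 product=1
t=5: arr=3 -> substrate=4 bound=4 product=1
t=6: arr=3 -> substrate=5 bound=4 product=3
t=7: arr=2 -> substrate=6 bound=4 product=4
t=8: arr=0 -> substrate=5 bound=4 product=5
t=9: arr=0 -> substrate=5 bound=4 product=5
t=10: arr=3 -> substrate=6 bound=4 product=7
t=11: arr=2 -> substrate=7 bound=4 product=8
t=12: arr=3 -> substrate=9 bound=4 product=9
t=13: arr=0 -> substrate=9 bound=4 product=9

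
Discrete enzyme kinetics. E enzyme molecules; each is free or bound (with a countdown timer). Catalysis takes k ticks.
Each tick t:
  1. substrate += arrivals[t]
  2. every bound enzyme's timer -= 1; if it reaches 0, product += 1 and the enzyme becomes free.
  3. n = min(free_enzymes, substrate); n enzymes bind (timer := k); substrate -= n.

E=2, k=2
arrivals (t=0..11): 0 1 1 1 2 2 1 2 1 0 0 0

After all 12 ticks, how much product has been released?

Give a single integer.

Answer: 9

Derivation:
t=0: arr=0 -> substrate=0 bound=0 product=0
t=1: arr=1 -> substrate=0 bound=1 product=0
t=2: arr=1 -> substrate=0 bound=2 product=0
t=3: arr=1 -> substrate=0 bound=2 product=1
t=4: arr=2 -> substrate=1 bound=2 product=2
t=5: arr=2 -> substrate=2 bound=2 product=3
t=6: arr=1 -> substrate=2 bound=2 product=4
t=7: arr=2 -> substrate=3 bound=2 product=5
t=8: arr=1 -> substrate=3 bound=2 product=6
t=9: arr=0 -> substrate=2 bound=2 product=7
t=10: arr=0 -> substrate=1 bound=2 product=8
t=11: arr=0 -> substrate=0 bound=2 product=9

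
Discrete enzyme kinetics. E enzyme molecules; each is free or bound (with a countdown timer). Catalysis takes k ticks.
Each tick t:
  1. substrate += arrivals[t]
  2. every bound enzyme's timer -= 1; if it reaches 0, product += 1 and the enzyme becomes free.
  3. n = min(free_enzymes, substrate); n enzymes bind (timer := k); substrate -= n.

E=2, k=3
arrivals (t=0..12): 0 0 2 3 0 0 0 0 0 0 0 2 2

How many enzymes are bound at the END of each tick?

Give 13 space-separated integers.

Answer: 0 0 2 2 2 2 2 2 1 1 1 2 2

Derivation:
t=0: arr=0 -> substrate=0 bound=0 product=0
t=1: arr=0 -> substrate=0 bound=0 product=0
t=2: arr=2 -> substrate=0 bound=2 product=0
t=3: arr=3 -> substrate=3 bound=2 product=0
t=4: arr=0 -> substrate=3 bound=2 product=0
t=5: arr=0 -> substrate=1 bound=2 product=2
t=6: arr=0 -> substrate=1 bound=2 product=2
t=7: arr=0 -> substrate=1 bound=2 product=2
t=8: arr=0 -> substrate=0 bound=1 product=4
t=9: arr=0 -> substrate=0 bound=1 product=4
t=10: arr=0 -> substrate=0 bound=1 product=4
t=11: arr=2 -> substrate=0 bound=2 product=5
t=12: arr=2 -> substrate=2 bound=2 product=5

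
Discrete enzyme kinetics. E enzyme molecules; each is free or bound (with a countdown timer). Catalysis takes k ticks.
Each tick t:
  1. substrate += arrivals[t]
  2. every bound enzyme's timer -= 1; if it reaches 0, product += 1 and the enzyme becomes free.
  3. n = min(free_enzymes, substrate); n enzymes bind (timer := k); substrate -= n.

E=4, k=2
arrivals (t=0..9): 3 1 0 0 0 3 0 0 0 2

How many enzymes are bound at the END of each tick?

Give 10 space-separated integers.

Answer: 3 4 1 0 0 3 3 0 0 2

Derivation:
t=0: arr=3 -> substrate=0 bound=3 product=0
t=1: arr=1 -> substrate=0 bound=4 product=0
t=2: arr=0 -> substrate=0 bound=1 product=3
t=3: arr=0 -> substrate=0 bound=0 product=4
t=4: arr=0 -> substrate=0 bound=0 product=4
t=5: arr=3 -> substrate=0 bound=3 product=4
t=6: arr=0 -> substrate=0 bound=3 product=4
t=7: arr=0 -> substrate=0 bound=0 product=7
t=8: arr=0 -> substrate=0 bound=0 product=7
t=9: arr=2 -> substrate=0 bound=2 product=7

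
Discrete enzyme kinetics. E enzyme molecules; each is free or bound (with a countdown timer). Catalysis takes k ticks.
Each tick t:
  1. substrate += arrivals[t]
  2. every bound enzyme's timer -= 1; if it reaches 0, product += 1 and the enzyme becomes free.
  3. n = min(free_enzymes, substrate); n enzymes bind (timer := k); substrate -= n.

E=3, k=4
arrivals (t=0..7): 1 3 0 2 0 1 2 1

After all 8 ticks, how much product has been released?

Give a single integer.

t=0: arr=1 -> substrate=0 bound=1 product=0
t=1: arr=3 -> substrate=1 bound=3 product=0
t=2: arr=0 -> substrate=1 bound=3 product=0
t=3: arr=2 -> substrate=3 bound=3 product=0
t=4: arr=0 -> substrate=2 bound=3 product=1
t=5: arr=1 -> substrate=1 bound=3 product=3
t=6: arr=2 -> substrate=3 bound=3 product=3
t=7: arr=1 -> substrate=4 bound=3 product=3

Answer: 3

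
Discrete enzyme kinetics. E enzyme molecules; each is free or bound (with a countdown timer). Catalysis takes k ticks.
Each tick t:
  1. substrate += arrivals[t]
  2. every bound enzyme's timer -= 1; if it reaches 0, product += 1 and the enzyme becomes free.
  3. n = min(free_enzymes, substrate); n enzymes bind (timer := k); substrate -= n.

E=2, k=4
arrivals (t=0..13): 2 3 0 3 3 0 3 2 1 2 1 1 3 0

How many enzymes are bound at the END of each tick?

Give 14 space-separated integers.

Answer: 2 2 2 2 2 2 2 2 2 2 2 2 2 2

Derivation:
t=0: arr=2 -> substrate=0 bound=2 product=0
t=1: arr=3 -> substrate=3 bound=2 product=0
t=2: arr=0 -> substrate=3 bound=2 product=0
t=3: arr=3 -> substrate=6 bound=2 product=0
t=4: arr=3 -> substrate=7 bound=2 product=2
t=5: arr=0 -> substrate=7 bound=2 product=2
t=6: arr=3 -> substrate=10 bound=2 product=2
t=7: arr=2 -> substrate=12 bound=2 product=2
t=8: arr=1 -> substrate=11 bound=2 product=4
t=9: arr=2 -> substrate=13 bound=2 product=4
t=10: arr=1 -> substrate=14 bound=2 product=4
t=11: arr=1 -> substrate=15 bound=2 product=4
t=12: arr=3 -> substrate=16 bound=2 product=6
t=13: arr=0 -> substrate=16 bound=2 product=6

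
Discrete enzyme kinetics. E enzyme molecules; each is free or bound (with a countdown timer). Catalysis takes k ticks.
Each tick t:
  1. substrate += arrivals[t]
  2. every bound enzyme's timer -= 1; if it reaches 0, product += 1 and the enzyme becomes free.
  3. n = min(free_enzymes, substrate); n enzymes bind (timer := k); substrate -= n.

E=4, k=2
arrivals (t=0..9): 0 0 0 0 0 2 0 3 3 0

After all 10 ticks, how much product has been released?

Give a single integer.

Answer: 5

Derivation:
t=0: arr=0 -> substrate=0 bound=0 product=0
t=1: arr=0 -> substrate=0 bound=0 product=0
t=2: arr=0 -> substrate=0 bound=0 product=0
t=3: arr=0 -> substrate=0 bound=0 product=0
t=4: arr=0 -> substrate=0 bound=0 product=0
t=5: arr=2 -> substrate=0 bound=2 product=0
t=6: arr=0 -> substrate=0 bound=2 product=0
t=7: arr=3 -> substrate=0 bound=3 product=2
t=8: arr=3 -> substrate=2 bound=4 product=2
t=9: arr=0 -> substrate=0 bound=3 product=5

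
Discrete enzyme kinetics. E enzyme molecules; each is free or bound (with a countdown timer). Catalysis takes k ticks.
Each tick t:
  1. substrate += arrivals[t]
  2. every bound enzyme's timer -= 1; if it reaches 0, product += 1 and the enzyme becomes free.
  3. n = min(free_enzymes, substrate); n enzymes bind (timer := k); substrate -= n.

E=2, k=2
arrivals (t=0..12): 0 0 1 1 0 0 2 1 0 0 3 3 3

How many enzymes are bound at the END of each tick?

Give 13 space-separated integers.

t=0: arr=0 -> substrate=0 bound=0 product=0
t=1: arr=0 -> substrate=0 bound=0 product=0
t=2: arr=1 -> substrate=0 bound=1 product=0
t=3: arr=1 -> substrate=0 bound=2 product=0
t=4: arr=0 -> substrate=0 bound=1 product=1
t=5: arr=0 -> substrate=0 bound=0 product=2
t=6: arr=2 -> substrate=0 bound=2 product=2
t=7: arr=1 -> substrate=1 bound=2 product=2
t=8: arr=0 -> substrate=0 bound=1 product=4
t=9: arr=0 -> substrate=0 bound=1 product=4
t=10: arr=3 -> substrate=1 bound=2 product=5
t=11: arr=3 -> substrate=4 bound=2 product=5
t=12: arr=3 -> substrate=5 bound=2 product=7

Answer: 0 0 1 2 1 0 2 2 1 1 2 2 2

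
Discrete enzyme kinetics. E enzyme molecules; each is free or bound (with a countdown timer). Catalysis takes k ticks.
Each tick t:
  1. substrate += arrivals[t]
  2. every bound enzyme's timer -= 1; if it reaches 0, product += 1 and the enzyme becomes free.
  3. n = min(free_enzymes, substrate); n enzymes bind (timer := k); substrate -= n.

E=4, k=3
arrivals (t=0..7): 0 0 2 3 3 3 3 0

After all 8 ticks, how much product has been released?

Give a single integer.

t=0: arr=0 -> substrate=0 bound=0 product=0
t=1: arr=0 -> substrate=0 bound=0 product=0
t=2: arr=2 -> substrate=0 bound=2 product=0
t=3: arr=3 -> substrate=1 bound=4 product=0
t=4: arr=3 -> substrate=4 bound=4 product=0
t=5: arr=3 -> substrate=5 bound=4 product=2
t=6: arr=3 -> substrate=6 bound=4 product=4
t=7: arr=0 -> substrate=6 bound=4 product=4

Answer: 4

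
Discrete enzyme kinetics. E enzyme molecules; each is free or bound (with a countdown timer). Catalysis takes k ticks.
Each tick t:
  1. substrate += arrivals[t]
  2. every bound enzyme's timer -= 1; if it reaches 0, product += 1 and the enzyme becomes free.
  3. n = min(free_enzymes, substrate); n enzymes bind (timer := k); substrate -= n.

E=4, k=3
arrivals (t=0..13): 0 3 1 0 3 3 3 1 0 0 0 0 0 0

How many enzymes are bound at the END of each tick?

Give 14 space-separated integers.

Answer: 0 3 4 4 4 4 4 4 4 4 3 2 2 0

Derivation:
t=0: arr=0 -> substrate=0 bound=0 product=0
t=1: arr=3 -> substrate=0 bound=3 product=0
t=2: arr=1 -> substrate=0 bound=4 product=0
t=3: arr=0 -> substrate=0 bound=4 product=0
t=4: arr=3 -> substrate=0 bound=4 product=3
t=5: arr=3 -> substrate=2 bound=4 product=4
t=6: arr=3 -> substrate=5 bound=4 product=4
t=7: arr=1 -> substrate=3 bound=4 product=7
t=8: arr=0 -> substrate=2 bound=4 product=8
t=9: arr=0 -> substrate=2 bound=4 product=8
t=10: arr=0 -> substrate=0 bound=3 product=11
t=11: arr=0 -> substrate=0 bound=2 product=12
t=12: arr=0 -> substrate=0 bound=2 product=12
t=13: arr=0 -> substrate=0 bound=0 product=14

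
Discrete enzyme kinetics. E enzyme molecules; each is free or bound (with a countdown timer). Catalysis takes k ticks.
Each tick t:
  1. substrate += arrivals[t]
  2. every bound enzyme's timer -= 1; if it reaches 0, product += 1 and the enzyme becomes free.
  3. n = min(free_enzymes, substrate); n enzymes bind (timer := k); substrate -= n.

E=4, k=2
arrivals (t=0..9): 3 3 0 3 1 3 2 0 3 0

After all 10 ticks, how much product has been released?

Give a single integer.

Answer: 15

Derivation:
t=0: arr=3 -> substrate=0 bound=3 product=0
t=1: arr=3 -> substrate=2 bound=4 product=0
t=2: arr=0 -> substrate=0 bound=3 product=3
t=3: arr=3 -> substrate=1 bound=4 product=4
t=4: arr=1 -> substrate=0 bound=4 product=6
t=5: arr=3 -> substrate=1 bound=4 product=8
t=6: arr=2 -> substrate=1 bound=4 product=10
t=7: arr=0 -> substrate=0 bound=3 product=12
t=8: arr=3 -> substrate=0 bound=4 product=14
t=9: arr=0 -> substrate=0 bound=3 product=15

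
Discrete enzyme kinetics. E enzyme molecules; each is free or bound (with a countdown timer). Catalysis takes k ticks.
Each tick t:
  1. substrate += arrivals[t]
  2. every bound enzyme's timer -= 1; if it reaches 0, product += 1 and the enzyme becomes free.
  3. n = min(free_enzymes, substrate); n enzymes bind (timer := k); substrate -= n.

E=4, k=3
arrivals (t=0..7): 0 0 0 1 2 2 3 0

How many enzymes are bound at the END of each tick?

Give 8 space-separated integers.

Answer: 0 0 0 1 3 4 4 4

Derivation:
t=0: arr=0 -> substrate=0 bound=0 product=0
t=1: arr=0 -> substrate=0 bound=0 product=0
t=2: arr=0 -> substrate=0 bound=0 product=0
t=3: arr=1 -> substrate=0 bound=1 product=0
t=4: arr=2 -> substrate=0 bound=3 product=0
t=5: arr=2 -> substrate=1 bound=4 product=0
t=6: arr=3 -> substrate=3 bound=4 product=1
t=7: arr=0 -> substrate=1 bound=4 product=3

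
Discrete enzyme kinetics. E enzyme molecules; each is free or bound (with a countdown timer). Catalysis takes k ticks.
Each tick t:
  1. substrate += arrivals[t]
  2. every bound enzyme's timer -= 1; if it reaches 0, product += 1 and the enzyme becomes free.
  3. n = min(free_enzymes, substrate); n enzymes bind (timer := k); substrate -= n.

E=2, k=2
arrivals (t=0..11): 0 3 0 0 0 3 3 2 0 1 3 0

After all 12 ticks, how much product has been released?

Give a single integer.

Answer: 9

Derivation:
t=0: arr=0 -> substrate=0 bound=0 product=0
t=1: arr=3 -> substrate=1 bound=2 product=0
t=2: arr=0 -> substrate=1 bound=2 product=0
t=3: arr=0 -> substrate=0 bound=1 product=2
t=4: arr=0 -> substrate=0 bound=1 product=2
t=5: arr=3 -> substrate=1 bound=2 product=3
t=6: arr=3 -> substrate=4 bound=2 product=3
t=7: arr=2 -> substrate=4 bound=2 product=5
t=8: arr=0 -> substrate=4 bound=2 product=5
t=9: arr=1 -> substrate=3 bound=2 product=7
t=10: arr=3 -> substrate=6 bound=2 product=7
t=11: arr=0 -> substrate=4 bound=2 product=9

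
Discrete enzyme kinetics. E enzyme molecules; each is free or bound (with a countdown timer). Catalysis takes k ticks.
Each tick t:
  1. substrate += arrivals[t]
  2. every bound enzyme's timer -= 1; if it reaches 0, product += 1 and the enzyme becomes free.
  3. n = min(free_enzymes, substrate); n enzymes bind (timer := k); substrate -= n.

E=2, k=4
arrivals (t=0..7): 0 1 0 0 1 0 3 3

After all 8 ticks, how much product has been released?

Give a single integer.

t=0: arr=0 -> substrate=0 bound=0 product=0
t=1: arr=1 -> substrate=0 bound=1 product=0
t=2: arr=0 -> substrate=0 bound=1 product=0
t=3: arr=0 -> substrate=0 bound=1 product=0
t=4: arr=1 -> substrate=0 bound=2 product=0
t=5: arr=0 -> substrate=0 bound=1 product=1
t=6: arr=3 -> substrate=2 bound=2 product=1
t=7: arr=3 -> substrate=5 bound=2 product=1

Answer: 1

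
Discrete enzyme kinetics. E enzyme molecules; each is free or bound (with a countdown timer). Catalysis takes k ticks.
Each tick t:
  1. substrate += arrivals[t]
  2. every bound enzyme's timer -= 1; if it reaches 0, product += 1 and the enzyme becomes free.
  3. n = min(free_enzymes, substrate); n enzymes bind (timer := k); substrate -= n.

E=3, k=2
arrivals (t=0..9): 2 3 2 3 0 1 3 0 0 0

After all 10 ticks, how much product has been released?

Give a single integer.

t=0: arr=2 -> substrate=0 bound=2 product=0
t=1: arr=3 -> substrate=2 bound=3 product=0
t=2: arr=2 -> substrate=2 bound=3 product=2
t=3: arr=3 -> substrate=4 bound=3 product=3
t=4: arr=0 -> substrate=2 bound=3 product=5
t=5: arr=1 -> substrate=2 bound=3 product=6
t=6: arr=3 -> substrate=3 bound=3 product=8
t=7: arr=0 -> substrate=2 bound=3 product=9
t=8: arr=0 -> substrate=0 bound=3 product=11
t=9: arr=0 -> substrate=0 bound=2 product=12

Answer: 12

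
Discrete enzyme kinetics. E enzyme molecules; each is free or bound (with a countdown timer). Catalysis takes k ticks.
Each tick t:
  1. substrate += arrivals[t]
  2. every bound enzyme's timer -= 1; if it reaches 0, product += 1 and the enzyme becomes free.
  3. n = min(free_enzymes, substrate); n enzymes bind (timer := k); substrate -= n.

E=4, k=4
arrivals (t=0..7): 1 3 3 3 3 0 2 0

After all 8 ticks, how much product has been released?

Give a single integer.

t=0: arr=1 -> substrate=0 bound=1 product=0
t=1: arr=3 -> substrate=0 bound=4 product=0
t=2: arr=3 -> substrate=3 bound=4 product=0
t=3: arr=3 -> substrate=6 bound=4 product=0
t=4: arr=3 -> substrate=8 bound=4 product=1
t=5: arr=0 -> substrate=5 bound=4 product=4
t=6: arr=2 -> substrate=7 bound=4 product=4
t=7: arr=0 -> substrate=7 bound=4 product=4

Answer: 4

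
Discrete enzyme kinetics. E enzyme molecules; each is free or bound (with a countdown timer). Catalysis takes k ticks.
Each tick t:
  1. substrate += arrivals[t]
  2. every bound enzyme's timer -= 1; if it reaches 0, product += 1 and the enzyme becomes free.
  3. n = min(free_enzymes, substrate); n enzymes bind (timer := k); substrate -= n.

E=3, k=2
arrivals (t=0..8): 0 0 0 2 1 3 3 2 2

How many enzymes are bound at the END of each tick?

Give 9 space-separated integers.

Answer: 0 0 0 2 3 3 3 3 3

Derivation:
t=0: arr=0 -> substrate=0 bound=0 product=0
t=1: arr=0 -> substrate=0 bound=0 product=0
t=2: arr=0 -> substrate=0 bound=0 product=0
t=3: arr=2 -> substrate=0 bound=2 product=0
t=4: arr=1 -> substrate=0 bound=3 product=0
t=5: arr=3 -> substrate=1 bound=3 product=2
t=6: arr=3 -> substrate=3 bound=3 product=3
t=7: arr=2 -> substrate=3 bound=3 product=5
t=8: arr=2 -> substrate=4 bound=3 product=6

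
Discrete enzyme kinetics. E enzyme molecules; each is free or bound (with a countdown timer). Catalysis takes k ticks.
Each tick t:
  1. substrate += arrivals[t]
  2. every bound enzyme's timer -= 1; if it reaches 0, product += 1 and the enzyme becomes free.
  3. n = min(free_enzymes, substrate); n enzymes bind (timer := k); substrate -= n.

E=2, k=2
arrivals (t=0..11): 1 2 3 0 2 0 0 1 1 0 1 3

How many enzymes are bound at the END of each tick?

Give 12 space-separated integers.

Answer: 1 2 2 2 2 2 2 2 2 2 2 2

Derivation:
t=0: arr=1 -> substrate=0 bound=1 product=0
t=1: arr=2 -> substrate=1 bound=2 product=0
t=2: arr=3 -> substrate=3 bound=2 product=1
t=3: arr=0 -> substrate=2 bound=2 product=2
t=4: arr=2 -> substrate=3 bound=2 product=3
t=5: arr=0 -> substrate=2 bound=2 product=4
t=6: arr=0 -> substrate=1 bound=2 product=5
t=7: arr=1 -> substrate=1 bound=2 product=6
t=8: arr=1 -> substrate=1 bound=2 product=7
t=9: arr=0 -> substrate=0 bound=2 product=8
t=10: arr=1 -> substrate=0 bound=2 product=9
t=11: arr=3 -> substrate=2 bound=2 product=10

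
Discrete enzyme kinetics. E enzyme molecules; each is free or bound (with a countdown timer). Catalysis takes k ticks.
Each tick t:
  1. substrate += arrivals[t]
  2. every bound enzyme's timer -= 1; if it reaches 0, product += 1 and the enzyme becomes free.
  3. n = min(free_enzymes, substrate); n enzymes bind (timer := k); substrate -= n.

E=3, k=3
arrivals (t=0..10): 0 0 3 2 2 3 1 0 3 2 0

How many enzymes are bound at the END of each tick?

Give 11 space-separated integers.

t=0: arr=0 -> substrate=0 bound=0 product=0
t=1: arr=0 -> substrate=0 bound=0 product=0
t=2: arr=3 -> substrate=0 bound=3 product=0
t=3: arr=2 -> substrate=2 bound=3 product=0
t=4: arr=2 -> substrate=4 bound=3 product=0
t=5: arr=3 -> substrate=4 bound=3 product=3
t=6: arr=1 -> substrate=5 bound=3 product=3
t=7: arr=0 -> substrate=5 bound=3 product=3
t=8: arr=3 -> substrate=5 bound=3 product=6
t=9: arr=2 -> substrate=7 bound=3 product=6
t=10: arr=0 -> substrate=7 bound=3 product=6

Answer: 0 0 3 3 3 3 3 3 3 3 3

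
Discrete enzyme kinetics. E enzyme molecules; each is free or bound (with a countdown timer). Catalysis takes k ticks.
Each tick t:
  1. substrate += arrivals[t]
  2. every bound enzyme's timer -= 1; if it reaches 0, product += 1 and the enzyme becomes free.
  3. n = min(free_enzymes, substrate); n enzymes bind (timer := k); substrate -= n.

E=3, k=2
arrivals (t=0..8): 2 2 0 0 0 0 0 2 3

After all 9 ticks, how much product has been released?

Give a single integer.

t=0: arr=2 -> substrate=0 bound=2 product=0
t=1: arr=2 -> substrate=1 bound=3 product=0
t=2: arr=0 -> substrate=0 bound=2 product=2
t=3: arr=0 -> substrate=0 bound=1 product=3
t=4: arr=0 -> substrate=0 bound=0 product=4
t=5: arr=0 -> substrate=0 bound=0 product=4
t=6: arr=0 -> substrate=0 bound=0 product=4
t=7: arr=2 -> substrate=0 bound=2 product=4
t=8: arr=3 -> substrate=2 bound=3 product=4

Answer: 4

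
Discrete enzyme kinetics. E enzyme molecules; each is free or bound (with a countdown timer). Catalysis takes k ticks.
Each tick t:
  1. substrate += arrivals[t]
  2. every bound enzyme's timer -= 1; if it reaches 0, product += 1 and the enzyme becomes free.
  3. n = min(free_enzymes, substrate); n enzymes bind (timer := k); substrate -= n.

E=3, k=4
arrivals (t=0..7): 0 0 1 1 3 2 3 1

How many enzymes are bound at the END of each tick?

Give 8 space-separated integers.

t=0: arr=0 -> substrate=0 bound=0 product=0
t=1: arr=0 -> substrate=0 bound=0 product=0
t=2: arr=1 -> substrate=0 bound=1 product=0
t=3: arr=1 -> substrate=0 bound=2 product=0
t=4: arr=3 -> substrate=2 bound=3 product=0
t=5: arr=2 -> substrate=4 bound=3 product=0
t=6: arr=3 -> substrate=6 bound=3 product=1
t=7: arr=1 -> substrate=6 bound=3 product=2

Answer: 0 0 1 2 3 3 3 3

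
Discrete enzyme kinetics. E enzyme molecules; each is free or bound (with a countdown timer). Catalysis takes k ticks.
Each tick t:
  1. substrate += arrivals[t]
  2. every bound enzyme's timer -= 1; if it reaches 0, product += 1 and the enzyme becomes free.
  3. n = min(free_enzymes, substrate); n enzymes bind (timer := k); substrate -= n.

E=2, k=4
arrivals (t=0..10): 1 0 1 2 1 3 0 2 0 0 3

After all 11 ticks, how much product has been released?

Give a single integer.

t=0: arr=1 -> substrate=0 bound=1 product=0
t=1: arr=0 -> substrate=0 bound=1 product=0
t=2: arr=1 -> substrate=0 bound=2 product=0
t=3: arr=2 -> substrate=2 bound=2 product=0
t=4: arr=1 -> substrate=2 bound=2 product=1
t=5: arr=3 -> substrate=5 bound=2 product=1
t=6: arr=0 -> substrate=4 bound=2 product=2
t=7: arr=2 -> substrate=6 bound=2 product=2
t=8: arr=0 -> substrate=5 bound=2 product=3
t=9: arr=0 -> substrate=5 bound=2 product=3
t=10: arr=3 -> substrate=7 bound=2 product=4

Answer: 4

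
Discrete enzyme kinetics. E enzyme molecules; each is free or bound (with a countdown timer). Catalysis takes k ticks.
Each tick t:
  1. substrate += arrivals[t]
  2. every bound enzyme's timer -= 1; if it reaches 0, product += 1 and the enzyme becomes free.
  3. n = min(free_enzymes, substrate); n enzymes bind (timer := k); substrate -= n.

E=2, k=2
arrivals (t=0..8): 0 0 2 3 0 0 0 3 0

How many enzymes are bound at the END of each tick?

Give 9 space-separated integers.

Answer: 0 0 2 2 2 2 1 2 2

Derivation:
t=0: arr=0 -> substrate=0 bound=0 product=0
t=1: arr=0 -> substrate=0 bound=0 product=0
t=2: arr=2 -> substrate=0 bound=2 product=0
t=3: arr=3 -> substrate=3 bound=2 product=0
t=4: arr=0 -> substrate=1 bound=2 product=2
t=5: arr=0 -> substrate=1 bound=2 product=2
t=6: arr=0 -> substrate=0 bound=1 product=4
t=7: arr=3 -> substrate=2 bound=2 product=4
t=8: arr=0 -> substrate=1 bound=2 product=5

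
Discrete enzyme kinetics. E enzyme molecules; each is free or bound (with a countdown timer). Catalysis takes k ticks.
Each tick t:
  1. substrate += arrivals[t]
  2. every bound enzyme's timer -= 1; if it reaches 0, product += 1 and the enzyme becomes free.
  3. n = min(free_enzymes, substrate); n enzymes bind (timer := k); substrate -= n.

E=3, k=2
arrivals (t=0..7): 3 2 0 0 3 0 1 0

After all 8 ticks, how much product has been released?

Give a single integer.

Answer: 8

Derivation:
t=0: arr=3 -> substrate=0 bound=3 product=0
t=1: arr=2 -> substrate=2 bound=3 product=0
t=2: arr=0 -> substrate=0 bound=2 product=3
t=3: arr=0 -> substrate=0 bound=2 product=3
t=4: arr=3 -> substrate=0 bound=3 product=5
t=5: arr=0 -> substrate=0 bound=3 product=5
t=6: arr=1 -> substrate=0 bound=1 product=8
t=7: arr=0 -> substrate=0 bound=1 product=8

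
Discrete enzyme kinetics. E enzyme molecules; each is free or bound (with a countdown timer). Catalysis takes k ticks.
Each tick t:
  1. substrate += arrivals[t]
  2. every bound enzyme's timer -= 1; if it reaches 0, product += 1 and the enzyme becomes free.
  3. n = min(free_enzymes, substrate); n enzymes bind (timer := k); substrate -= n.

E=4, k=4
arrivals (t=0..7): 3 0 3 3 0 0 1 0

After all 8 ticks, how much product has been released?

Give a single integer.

t=0: arr=3 -> substrate=0 bound=3 product=0
t=1: arr=0 -> substrate=0 bound=3 product=0
t=2: arr=3 -> substrate=2 bound=4 product=0
t=3: arr=3 -> substrate=5 bound=4 product=0
t=4: arr=0 -> substrate=2 bound=4 product=3
t=5: arr=0 -> substrate=2 bound=4 product=3
t=6: arr=1 -> substrate=2 bound=4 product=4
t=7: arr=0 -> substrate=2 bound=4 product=4

Answer: 4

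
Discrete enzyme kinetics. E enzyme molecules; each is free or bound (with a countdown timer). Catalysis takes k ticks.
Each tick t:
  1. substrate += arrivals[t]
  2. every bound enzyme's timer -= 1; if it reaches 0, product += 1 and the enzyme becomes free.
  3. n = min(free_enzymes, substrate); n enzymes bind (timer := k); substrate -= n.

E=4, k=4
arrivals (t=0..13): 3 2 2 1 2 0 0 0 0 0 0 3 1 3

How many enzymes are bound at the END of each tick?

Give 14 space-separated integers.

t=0: arr=3 -> substrate=0 bound=3 product=0
t=1: arr=2 -> substrate=1 bound=4 product=0
t=2: arr=2 -> substrate=3 bound=4 product=0
t=3: arr=1 -> substrate=4 bound=4 product=0
t=4: arr=2 -> substrate=3 bound=4 product=3
t=5: arr=0 -> substrate=2 bound=4 product=4
t=6: arr=0 -> substrate=2 bound=4 product=4
t=7: arr=0 -> substrate=2 bound=4 product=4
t=8: arr=0 -> substrate=0 bound=3 product=7
t=9: arr=0 -> substrate=0 bound=2 product=8
t=10: arr=0 -> substrate=0 bound=2 product=8
t=11: arr=3 -> substrate=1 bound=4 product=8
t=12: arr=1 -> substrate=0 bound=4 product=10
t=13: arr=3 -> substrate=3 bound=4 product=10

Answer: 3 4 4 4 4 4 4 4 3 2 2 4 4 4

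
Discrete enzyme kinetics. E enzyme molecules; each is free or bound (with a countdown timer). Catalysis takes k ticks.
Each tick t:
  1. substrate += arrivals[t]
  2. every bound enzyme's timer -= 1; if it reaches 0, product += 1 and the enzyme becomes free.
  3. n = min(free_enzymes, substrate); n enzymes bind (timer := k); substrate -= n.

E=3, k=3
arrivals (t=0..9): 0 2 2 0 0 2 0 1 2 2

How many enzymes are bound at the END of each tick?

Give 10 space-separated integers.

Answer: 0 2 3 3 2 3 3 3 3 3

Derivation:
t=0: arr=0 -> substrate=0 bound=0 product=0
t=1: arr=2 -> substrate=0 bound=2 product=0
t=2: arr=2 -> substrate=1 bound=3 product=0
t=3: arr=0 -> substrate=1 bound=3 product=0
t=4: arr=0 -> substrate=0 bound=2 product=2
t=5: arr=2 -> substrate=0 bound=3 product=3
t=6: arr=0 -> substrate=0 bound=3 product=3
t=7: arr=1 -> substrate=0 bound=3 product=4
t=8: arr=2 -> substrate=0 bound=3 product=6
t=9: arr=2 -> substrate=2 bound=3 product=6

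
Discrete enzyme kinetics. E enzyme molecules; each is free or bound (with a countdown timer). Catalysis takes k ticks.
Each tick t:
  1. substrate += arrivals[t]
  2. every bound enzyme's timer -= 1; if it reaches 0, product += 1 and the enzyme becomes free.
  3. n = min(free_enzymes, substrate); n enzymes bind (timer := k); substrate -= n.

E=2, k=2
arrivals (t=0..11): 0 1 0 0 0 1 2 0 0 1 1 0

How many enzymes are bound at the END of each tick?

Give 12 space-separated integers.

t=0: arr=0 -> substrate=0 bound=0 product=0
t=1: arr=1 -> substrate=0 bound=1 product=0
t=2: arr=0 -> substrate=0 bound=1 product=0
t=3: arr=0 -> substrate=0 bound=0 product=1
t=4: arr=0 -> substrate=0 bound=0 product=1
t=5: arr=1 -> substrate=0 bound=1 product=1
t=6: arr=2 -> substrate=1 bound=2 product=1
t=7: arr=0 -> substrate=0 bound=2 product=2
t=8: arr=0 -> substrate=0 bound=1 product=3
t=9: arr=1 -> substrate=0 bound=1 product=4
t=10: arr=1 -> substrate=0 bound=2 product=4
t=11: arr=0 -> substrate=0 bound=1 product=5

Answer: 0 1 1 0 0 1 2 2 1 1 2 1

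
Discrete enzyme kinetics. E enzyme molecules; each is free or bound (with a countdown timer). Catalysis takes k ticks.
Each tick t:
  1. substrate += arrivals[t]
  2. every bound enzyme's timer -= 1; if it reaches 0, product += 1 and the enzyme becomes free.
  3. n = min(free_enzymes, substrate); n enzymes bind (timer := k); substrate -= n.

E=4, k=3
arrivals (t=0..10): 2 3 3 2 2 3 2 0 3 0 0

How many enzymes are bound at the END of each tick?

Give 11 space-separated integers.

Answer: 2 4 4 4 4 4 4 4 4 4 4

Derivation:
t=0: arr=2 -> substrate=0 bound=2 product=0
t=1: arr=3 -> substrate=1 bound=4 product=0
t=2: arr=3 -> substrate=4 bound=4 product=0
t=3: arr=2 -> substrate=4 bound=4 product=2
t=4: arr=2 -> substrate=4 bound=4 product=4
t=5: arr=3 -> substrate=7 bound=4 product=4
t=6: arr=2 -> substrate=7 bound=4 product=6
t=7: arr=0 -> substrate=5 bound=4 product=8
t=8: arr=3 -> substrate=8 bound=4 product=8
t=9: arr=0 -> substrate=6 bound=4 product=10
t=10: arr=0 -> substrate=4 bound=4 product=12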